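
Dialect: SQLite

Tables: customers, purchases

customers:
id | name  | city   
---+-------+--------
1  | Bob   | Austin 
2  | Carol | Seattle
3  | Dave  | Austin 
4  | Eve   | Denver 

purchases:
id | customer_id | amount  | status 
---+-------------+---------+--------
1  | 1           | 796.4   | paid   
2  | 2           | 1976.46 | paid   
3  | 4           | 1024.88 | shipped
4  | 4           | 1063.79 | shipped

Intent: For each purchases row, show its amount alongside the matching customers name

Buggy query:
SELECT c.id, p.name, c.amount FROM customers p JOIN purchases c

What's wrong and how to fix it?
Bug: JOIN with no ON clause produces a cartesian product; every purchases row pairs with every customers row

Fix: Specify the join condition linking the foreign key to the parent id

Corrected query:
SELECT c.id, p.name, c.amount FROM customers p JOIN purchases c ON c.customer_id = p.id

Result:
id | name  | amount 
---+-------+--------
1  | Bob   | 796.4  
2  | Carol | 1976.46
3  | Eve   | 1024.88
4  | Eve   | 1063.79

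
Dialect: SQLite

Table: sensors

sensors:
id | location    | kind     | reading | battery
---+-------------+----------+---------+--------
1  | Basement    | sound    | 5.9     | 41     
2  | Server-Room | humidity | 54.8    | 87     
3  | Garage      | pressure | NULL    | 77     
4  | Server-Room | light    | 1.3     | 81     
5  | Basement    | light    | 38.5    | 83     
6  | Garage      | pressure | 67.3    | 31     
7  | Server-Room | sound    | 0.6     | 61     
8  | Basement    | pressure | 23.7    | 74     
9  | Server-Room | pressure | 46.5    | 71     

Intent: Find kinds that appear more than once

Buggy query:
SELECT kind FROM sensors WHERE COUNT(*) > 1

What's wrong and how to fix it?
Bug: COUNT(*) is an aggregate and cannot be used in WHERE

Fix: Group first, then use HAVING for the count condition

Corrected query:
SELECT kind FROM sensors GROUP BY kind HAVING COUNT(*) > 1

Result:
kind    
--------
light   
pressure
sound   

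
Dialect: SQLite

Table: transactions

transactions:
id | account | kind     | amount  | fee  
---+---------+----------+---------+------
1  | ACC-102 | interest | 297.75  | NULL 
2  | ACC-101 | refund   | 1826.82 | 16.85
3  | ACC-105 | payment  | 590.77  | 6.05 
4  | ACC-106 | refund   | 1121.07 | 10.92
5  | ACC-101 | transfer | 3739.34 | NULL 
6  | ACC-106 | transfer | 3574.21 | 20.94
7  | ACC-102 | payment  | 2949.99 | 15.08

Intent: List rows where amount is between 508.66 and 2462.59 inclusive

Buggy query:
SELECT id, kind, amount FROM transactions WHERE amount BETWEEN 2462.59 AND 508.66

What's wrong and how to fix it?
Bug: The bounds are reversed; BETWEEN a AND b requires a <= b to match anything

Fix: Swap the bounds so the smaller value comes first

Corrected query:
SELECT id, kind, amount FROM transactions WHERE amount BETWEEN 508.66 AND 2462.59

Result:
id | kind    | amount 
---+---------+--------
2  | refund  | 1826.82
3  | payment | 590.77 
4  | refund  | 1121.07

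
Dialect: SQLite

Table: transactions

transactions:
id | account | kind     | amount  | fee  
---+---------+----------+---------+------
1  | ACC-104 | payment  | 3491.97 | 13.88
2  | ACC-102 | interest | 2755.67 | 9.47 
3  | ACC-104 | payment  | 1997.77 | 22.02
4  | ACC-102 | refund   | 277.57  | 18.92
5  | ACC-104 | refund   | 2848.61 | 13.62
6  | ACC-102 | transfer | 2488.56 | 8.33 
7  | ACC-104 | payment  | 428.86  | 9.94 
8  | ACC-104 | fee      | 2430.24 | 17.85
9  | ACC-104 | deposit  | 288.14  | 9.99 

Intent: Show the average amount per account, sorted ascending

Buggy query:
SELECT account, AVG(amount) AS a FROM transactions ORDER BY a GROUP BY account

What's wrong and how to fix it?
Bug: GROUP BY must precede ORDER BY

Fix: Reorder: SELECT … FROM … GROUP BY … ORDER BY …

Corrected query:
SELECT account, AVG(amount) AS a FROM transactions GROUP BY account ORDER BY a

Result:
account | a       
--------+---------
ACC-102 | 1840.6  
ACC-104 | 1914.265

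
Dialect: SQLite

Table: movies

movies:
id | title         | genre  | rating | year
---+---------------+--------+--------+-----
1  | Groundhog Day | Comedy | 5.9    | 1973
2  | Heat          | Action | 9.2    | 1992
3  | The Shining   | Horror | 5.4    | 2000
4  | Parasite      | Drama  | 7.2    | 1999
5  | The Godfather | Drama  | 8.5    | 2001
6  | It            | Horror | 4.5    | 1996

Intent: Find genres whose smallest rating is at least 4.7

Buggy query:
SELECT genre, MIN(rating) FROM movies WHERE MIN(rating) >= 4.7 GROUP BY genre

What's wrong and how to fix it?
Bug: Aggregates like MIN are computed per group after WHERE runs

Fix: Replace WHERE with HAVING after the GROUP BY

Corrected query:
SELECT genre, MIN(rating) FROM movies GROUP BY genre HAVING MIN(rating) >= 4.7

Result:
genre  | MIN(rating)
-------+------------
Action | 9.2        
Comedy | 5.9        
Drama  | 7.2        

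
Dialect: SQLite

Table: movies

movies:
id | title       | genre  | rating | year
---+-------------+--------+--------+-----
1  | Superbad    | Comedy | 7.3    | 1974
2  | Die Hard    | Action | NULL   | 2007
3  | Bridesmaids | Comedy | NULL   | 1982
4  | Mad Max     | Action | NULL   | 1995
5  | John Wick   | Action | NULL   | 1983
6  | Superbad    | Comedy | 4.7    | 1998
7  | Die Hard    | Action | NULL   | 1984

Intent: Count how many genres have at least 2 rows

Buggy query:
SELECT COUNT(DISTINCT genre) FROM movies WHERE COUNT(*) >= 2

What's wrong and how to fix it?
Bug: WHERE filters individual rows, not groups, so a group-level COUNT is invalid there

Fix: Use a subquery that GROUPs and filters with HAVING, then count its rows

Corrected query:
SELECT COUNT(*) FROM (SELECT genre FROM movies GROUP BY genre HAVING COUNT(*) >= 2)

Result:
COUNT(*)
--------
2       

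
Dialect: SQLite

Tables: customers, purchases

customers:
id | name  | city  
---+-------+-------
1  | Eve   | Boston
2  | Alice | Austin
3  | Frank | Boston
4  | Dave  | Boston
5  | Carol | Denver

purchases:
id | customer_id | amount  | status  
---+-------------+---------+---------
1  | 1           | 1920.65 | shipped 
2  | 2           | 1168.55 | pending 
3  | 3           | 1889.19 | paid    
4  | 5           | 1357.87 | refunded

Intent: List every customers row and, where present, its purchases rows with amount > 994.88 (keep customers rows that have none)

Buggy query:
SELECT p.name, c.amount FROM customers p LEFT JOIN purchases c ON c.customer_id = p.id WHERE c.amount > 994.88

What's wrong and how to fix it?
Bug: Filtering c.amount in WHERE discards the NULL rows produced by LEFT JOIN, turning it into an inner join

Fix: Put 'c.amount > 994.88' in the JOIN's ON clause instead of WHERE

Corrected query:
SELECT p.name, c.amount FROM customers p LEFT JOIN purchases c ON c.customer_id = p.id AND c.amount > 994.88

Result:
name  | amount 
------+--------
Eve   | 1920.65
Alice | 1168.55
Frank | 1889.19
Dave  | NULL   
Carol | 1357.87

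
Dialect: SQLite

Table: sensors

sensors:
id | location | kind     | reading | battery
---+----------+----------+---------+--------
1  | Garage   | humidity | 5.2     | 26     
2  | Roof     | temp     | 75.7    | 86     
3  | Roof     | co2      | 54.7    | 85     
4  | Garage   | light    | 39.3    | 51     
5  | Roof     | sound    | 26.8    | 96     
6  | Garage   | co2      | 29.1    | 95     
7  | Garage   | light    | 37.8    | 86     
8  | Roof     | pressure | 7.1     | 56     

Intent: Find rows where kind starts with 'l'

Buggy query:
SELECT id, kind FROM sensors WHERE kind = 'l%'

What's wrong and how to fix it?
Bug: '=' compares the literal string including the % character; pattern matching needs LIKE

Fix: Use LIKE for wildcard pattern matching

Corrected query:
SELECT id, kind FROM sensors WHERE kind LIKE 'l%'

Result:
id | kind 
---+------
4  | light
7  | light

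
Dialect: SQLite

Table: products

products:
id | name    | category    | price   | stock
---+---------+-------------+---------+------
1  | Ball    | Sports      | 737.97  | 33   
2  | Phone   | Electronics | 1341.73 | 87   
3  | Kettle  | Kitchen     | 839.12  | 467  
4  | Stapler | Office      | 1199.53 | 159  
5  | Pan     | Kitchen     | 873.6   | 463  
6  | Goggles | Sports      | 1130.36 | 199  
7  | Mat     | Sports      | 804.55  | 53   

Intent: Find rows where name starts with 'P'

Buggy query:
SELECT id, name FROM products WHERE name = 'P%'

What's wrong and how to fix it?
Bug: '=' compares the literal string including the % character; pattern matching needs LIKE

Fix: Replace '=' with LIKE so 'P%' is treated as a pattern

Corrected query:
SELECT id, name FROM products WHERE name LIKE 'P%'

Result:
id | name 
---+------
2  | Phone
5  | Pan  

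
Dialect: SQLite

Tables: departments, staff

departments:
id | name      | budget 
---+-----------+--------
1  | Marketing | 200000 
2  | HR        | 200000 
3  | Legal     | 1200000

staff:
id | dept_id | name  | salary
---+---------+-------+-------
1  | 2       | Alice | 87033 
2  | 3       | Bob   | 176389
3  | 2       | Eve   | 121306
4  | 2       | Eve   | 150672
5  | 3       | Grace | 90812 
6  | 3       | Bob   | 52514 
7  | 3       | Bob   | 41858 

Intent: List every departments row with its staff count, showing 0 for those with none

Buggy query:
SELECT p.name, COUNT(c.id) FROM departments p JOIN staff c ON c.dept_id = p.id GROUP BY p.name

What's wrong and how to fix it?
Bug: An inner join excludes parents with zero children

Fix: Switch to LEFT JOIN to retain unmatched parent rows

Corrected query:
SELECT p.name, COUNT(c.id) FROM departments p LEFT JOIN staff c ON c.dept_id = p.id GROUP BY p.name

Result:
name      | COUNT(c.id)
----------+------------
HR        | 3          
Legal     | 4          
Marketing | 0          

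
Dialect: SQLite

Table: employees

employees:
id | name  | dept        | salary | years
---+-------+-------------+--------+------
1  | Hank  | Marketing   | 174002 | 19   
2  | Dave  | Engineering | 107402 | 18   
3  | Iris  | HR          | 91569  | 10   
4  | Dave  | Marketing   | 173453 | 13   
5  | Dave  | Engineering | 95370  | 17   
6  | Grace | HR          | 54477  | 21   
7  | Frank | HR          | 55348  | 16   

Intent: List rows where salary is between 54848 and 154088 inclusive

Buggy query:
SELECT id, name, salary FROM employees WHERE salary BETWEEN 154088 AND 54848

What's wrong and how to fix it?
Bug: The bounds are reversed; BETWEEN a AND b requires a <= b to match anything

Fix: Write BETWEEN 54848 AND 154088

Corrected query:
SELECT id, name, salary FROM employees WHERE salary BETWEEN 54848 AND 154088

Result:
id | name  | salary
---+-------+-------
2  | Dave  | 107402
3  | Iris  | 91569 
5  | Dave  | 95370 
7  | Frank | 55348 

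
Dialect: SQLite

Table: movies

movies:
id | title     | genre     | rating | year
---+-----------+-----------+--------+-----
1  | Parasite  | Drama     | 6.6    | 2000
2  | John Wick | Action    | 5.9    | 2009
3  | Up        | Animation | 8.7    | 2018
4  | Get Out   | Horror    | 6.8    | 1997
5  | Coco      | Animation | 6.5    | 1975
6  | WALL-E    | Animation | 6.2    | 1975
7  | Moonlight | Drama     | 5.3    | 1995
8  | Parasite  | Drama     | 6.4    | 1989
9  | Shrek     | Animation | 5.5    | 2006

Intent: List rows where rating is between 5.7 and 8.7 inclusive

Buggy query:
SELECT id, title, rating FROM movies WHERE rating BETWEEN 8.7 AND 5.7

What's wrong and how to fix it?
Bug: BETWEEN expects the lower bound first; with 8.7 AND 5.7 the range is empty

Fix: Write BETWEEN 5.7 AND 8.7

Corrected query:
SELECT id, title, rating FROM movies WHERE rating BETWEEN 5.7 AND 8.7

Result:
id | title     | rating
---+-----------+-------
1  | Parasite  | 6.6   
2  | John Wick | 5.9   
3  | Up        | 8.7   
4  | Get Out   | 6.8   
5  | Coco      | 6.5   
6  | WALL-E    | 6.2   
8  | Parasite  | 6.4   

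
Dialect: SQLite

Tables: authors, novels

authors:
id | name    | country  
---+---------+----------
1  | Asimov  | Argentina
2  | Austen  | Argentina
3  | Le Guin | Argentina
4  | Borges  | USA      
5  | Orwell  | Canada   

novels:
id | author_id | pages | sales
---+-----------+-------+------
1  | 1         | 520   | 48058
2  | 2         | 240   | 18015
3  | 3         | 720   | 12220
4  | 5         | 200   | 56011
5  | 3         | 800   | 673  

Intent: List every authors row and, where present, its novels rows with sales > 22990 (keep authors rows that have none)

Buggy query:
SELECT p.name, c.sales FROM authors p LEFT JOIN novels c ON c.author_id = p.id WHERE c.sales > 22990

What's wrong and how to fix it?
Bug: A WHERE condition on the right-hand table after LEFT JOIN drops unmatched parents

Fix: Put 'c.sales > 22990' in the JOIN's ON clause instead of WHERE

Corrected query:
SELECT p.name, c.sales FROM authors p LEFT JOIN novels c ON c.author_id = p.id AND c.sales > 22990

Result:
name    | sales
--------+------
Asimov  | 48058
Austen  | NULL 
Le Guin | NULL 
Borges  | NULL 
Orwell  | 56011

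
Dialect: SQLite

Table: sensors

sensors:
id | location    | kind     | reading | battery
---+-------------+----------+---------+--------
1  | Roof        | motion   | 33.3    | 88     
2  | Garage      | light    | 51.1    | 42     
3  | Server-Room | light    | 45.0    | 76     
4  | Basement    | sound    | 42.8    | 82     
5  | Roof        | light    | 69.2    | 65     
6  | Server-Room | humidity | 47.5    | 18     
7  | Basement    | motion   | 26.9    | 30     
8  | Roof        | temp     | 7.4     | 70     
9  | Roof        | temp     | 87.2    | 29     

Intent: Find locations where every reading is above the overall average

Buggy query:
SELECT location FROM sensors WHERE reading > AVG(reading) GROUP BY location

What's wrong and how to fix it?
Bug: AVG() is an aggregate; it can't sit directly in WHERE

Fix: Use a subquery for AVG and a HAVING MIN(...) filter so the condition holds for every row in the group

Corrected query:
SELECT location FROM sensors GROUP BY location HAVING MIN(reading) > (SELECT AVG(reading) FROM sensors)

Result:
location
--------
Garage  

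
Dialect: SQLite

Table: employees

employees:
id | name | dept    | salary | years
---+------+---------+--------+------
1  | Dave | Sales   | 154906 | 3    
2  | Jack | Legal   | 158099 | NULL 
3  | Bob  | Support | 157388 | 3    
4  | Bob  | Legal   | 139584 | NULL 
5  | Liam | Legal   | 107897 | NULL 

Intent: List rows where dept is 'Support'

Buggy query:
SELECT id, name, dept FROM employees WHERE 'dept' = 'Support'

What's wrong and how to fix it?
Bug: Single quotes denote string literals in SQL; the column name is being compared as a constant string

Fix: Reference the column as dept without single quotes

Corrected query:
SELECT id, name, dept FROM employees WHERE dept = 'Support'

Result:
id | name | dept   
---+------+--------
3  | Bob  | Support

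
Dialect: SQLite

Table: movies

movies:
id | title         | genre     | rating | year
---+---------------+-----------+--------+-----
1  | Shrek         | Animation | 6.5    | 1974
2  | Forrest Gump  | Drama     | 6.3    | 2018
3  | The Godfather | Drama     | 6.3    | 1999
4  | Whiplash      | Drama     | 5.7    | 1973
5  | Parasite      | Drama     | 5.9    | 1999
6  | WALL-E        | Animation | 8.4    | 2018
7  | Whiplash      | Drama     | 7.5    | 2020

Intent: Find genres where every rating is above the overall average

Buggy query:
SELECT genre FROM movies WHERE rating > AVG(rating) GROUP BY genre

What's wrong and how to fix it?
Bug: WHERE evaluates per row before aggregation, so AVG() is unavailable

Fix: Compute the overall average in a scalar subquery and compare each group's MIN against it in HAVING

Corrected query:
SELECT genre FROM movies GROUP BY genre HAVING MIN(rating) > (SELECT AVG(rating) FROM movies)

Result:
(no rows)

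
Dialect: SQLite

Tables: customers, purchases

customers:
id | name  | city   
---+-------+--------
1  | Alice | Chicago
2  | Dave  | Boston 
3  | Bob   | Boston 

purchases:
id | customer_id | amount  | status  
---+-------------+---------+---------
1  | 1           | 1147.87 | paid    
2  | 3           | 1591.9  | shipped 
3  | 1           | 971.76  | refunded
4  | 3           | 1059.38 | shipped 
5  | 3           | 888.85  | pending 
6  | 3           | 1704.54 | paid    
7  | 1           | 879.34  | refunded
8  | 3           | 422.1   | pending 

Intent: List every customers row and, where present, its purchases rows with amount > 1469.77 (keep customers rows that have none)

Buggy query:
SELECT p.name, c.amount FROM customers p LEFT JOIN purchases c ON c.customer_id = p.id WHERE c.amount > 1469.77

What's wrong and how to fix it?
Bug: A WHERE condition on the right-hand table after LEFT JOIN drops unmatched parents

Fix: Move the right-table condition into the ON clause so unmatched parents are kept

Corrected query:
SELECT p.name, c.amount FROM customers p LEFT JOIN purchases c ON c.customer_id = p.id AND c.amount > 1469.77

Result:
name  | amount 
------+--------
Alice | NULL   
Dave  | NULL   
Bob   | 1591.9 
Bob   | 1704.54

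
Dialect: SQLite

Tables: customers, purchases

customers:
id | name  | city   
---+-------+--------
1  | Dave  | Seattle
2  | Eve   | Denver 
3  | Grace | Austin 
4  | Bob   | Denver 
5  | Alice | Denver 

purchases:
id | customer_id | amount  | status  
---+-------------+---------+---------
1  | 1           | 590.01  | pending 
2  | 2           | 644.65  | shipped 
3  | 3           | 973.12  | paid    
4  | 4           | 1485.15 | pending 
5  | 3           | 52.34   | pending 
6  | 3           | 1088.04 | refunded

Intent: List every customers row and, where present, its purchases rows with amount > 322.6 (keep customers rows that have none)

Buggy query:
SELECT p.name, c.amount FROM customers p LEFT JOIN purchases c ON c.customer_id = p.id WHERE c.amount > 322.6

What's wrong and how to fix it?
Bug: A WHERE condition on the right-hand table after LEFT JOIN drops unmatched parents

Fix: Move the right-table condition into the ON clause so unmatched parents are kept

Corrected query:
SELECT p.name, c.amount FROM customers p LEFT JOIN purchases c ON c.customer_id = p.id AND c.amount > 322.6

Result:
name  | amount 
------+--------
Dave  | 590.01 
Eve   | 644.65 
Grace | 973.12 
Grace | 1088.04
Bob   | 1485.15
Alice | NULL   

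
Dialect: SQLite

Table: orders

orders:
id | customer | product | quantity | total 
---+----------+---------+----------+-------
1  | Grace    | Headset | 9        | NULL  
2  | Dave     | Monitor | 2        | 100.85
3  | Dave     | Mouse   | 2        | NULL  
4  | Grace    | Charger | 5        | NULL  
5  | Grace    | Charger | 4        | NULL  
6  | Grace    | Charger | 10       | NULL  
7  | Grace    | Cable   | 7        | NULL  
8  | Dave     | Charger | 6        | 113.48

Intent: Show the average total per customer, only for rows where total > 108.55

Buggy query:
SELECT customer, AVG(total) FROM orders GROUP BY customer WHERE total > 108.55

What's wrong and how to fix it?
Bug: WHERE cannot follow GROUP BY

Fix: Move the WHERE clause before GROUP BY

Corrected query:
SELECT customer, AVG(total) FROM orders WHERE total > 108.55 GROUP BY customer

Result:
customer | AVG(total)
---------+-----------
Dave     | 113.48    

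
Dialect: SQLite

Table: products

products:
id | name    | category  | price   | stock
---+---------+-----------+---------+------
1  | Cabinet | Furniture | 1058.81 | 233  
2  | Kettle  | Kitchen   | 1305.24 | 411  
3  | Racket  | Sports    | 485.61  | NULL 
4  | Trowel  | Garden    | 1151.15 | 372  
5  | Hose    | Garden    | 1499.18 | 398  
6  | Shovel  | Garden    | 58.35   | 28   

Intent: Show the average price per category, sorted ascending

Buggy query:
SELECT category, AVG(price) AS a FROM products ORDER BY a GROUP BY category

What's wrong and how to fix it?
Bug: ORDER BY appears before GROUP BY; SQL clause order requires GROUP BY first

Fix: Reorder: SELECT … FROM … GROUP BY … ORDER BY …

Corrected query:
SELECT category, AVG(price) AS a FROM products GROUP BY category ORDER BY a

Result:
category  | a         
----------+-----------
Sports    | 485.61    
Garden    | 902.893333
Furniture | 1058.81   
Kitchen   | 1305.24   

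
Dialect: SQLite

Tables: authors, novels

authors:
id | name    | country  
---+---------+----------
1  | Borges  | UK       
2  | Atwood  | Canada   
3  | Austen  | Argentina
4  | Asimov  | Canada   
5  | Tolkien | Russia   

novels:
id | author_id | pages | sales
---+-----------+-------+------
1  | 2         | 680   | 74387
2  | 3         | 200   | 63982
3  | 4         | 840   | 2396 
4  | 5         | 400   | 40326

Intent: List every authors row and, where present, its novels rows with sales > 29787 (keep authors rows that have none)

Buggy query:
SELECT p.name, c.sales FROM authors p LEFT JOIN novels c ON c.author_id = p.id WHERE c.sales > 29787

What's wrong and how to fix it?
Bug: A WHERE condition on the right-hand table after LEFT JOIN drops unmatched parents

Fix: Put 'c.sales > 29787' in the JOIN's ON clause instead of WHERE

Corrected query:
SELECT p.name, c.sales FROM authors p LEFT JOIN novels c ON c.author_id = p.id AND c.sales > 29787

Result:
name    | sales
--------+------
Borges  | NULL 
Atwood  | 74387
Austen  | 63982
Asimov  | NULL 
Tolkien | 40326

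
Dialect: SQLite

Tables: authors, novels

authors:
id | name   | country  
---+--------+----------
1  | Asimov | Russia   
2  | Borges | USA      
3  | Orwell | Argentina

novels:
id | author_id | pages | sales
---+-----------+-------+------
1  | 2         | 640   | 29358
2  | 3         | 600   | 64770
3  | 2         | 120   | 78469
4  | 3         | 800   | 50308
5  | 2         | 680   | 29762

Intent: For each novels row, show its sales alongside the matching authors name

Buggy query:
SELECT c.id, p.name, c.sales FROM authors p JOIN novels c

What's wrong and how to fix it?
Bug: Missing join condition: each novels row is matched to all authors rows instead of just its own

Fix: Specify the join condition linking the foreign key to the parent id

Corrected query:
SELECT c.id, p.name, c.sales FROM authors p JOIN novels c ON c.author_id = p.id

Result:
id | name   | sales
---+--------+------
1  | Borges | 29358
2  | Orwell | 64770
3  | Borges | 78469
4  | Orwell | 50308
5  | Borges | 29762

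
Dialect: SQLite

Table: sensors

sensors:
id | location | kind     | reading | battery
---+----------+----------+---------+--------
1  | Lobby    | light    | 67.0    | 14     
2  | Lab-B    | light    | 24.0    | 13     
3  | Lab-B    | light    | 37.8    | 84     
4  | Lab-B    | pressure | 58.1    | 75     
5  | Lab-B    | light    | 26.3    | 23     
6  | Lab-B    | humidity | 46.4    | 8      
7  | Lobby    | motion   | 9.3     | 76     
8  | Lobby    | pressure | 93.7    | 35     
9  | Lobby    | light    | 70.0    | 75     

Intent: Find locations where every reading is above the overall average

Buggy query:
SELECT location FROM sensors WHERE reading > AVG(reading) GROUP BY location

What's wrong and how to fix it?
Bug: WHERE evaluates per row before aggregation, so AVG() is unavailable

Fix: Compute the overall average in a scalar subquery and compare each group's MIN against it in HAVING

Corrected query:
SELECT location FROM sensors GROUP BY location HAVING MIN(reading) > (SELECT AVG(reading) FROM sensors)

Result:
(no rows)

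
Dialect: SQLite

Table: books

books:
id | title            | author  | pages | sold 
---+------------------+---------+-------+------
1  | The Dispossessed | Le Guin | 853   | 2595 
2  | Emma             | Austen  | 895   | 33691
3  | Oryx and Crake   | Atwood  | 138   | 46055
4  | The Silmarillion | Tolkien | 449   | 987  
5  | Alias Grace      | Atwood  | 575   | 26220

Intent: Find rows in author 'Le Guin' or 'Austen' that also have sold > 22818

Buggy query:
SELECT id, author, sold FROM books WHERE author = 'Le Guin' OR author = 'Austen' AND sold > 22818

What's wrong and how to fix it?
Bug: AND binds tighter than OR, so this parses as author = 'Le Guin' OR (author = 'Austen' AND sold > 22818)

Fix: Add parentheses around the OR so the AND applies to both alternatives

Corrected query:
SELECT id, author, sold FROM books WHERE (author = 'Le Guin' OR author = 'Austen') AND sold > 22818

Result:
id | author | sold 
---+--------+------
2  | Austen | 33691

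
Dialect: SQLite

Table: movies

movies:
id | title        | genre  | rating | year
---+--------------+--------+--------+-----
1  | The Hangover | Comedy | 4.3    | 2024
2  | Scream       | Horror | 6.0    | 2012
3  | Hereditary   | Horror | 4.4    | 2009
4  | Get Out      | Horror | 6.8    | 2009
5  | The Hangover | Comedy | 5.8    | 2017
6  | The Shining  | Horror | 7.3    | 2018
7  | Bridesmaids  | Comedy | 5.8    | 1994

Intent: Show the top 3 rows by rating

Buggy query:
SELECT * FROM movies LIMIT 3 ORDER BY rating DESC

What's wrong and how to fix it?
Bug: LIMIT must come after ORDER BY

Fix: Sort with ORDER BY, then apply LIMIT

Corrected query:
SELECT * FROM movies ORDER BY rating DESC LIMIT 3

Result:
id | title       | genre  | rating | year
---+-------------+--------+--------+-----
6  | The Shining | Horror | 7.3    | 2018
4  | Get Out     | Horror | 6.8    | 2009
2  | Scream      | Horror | 6      | 2012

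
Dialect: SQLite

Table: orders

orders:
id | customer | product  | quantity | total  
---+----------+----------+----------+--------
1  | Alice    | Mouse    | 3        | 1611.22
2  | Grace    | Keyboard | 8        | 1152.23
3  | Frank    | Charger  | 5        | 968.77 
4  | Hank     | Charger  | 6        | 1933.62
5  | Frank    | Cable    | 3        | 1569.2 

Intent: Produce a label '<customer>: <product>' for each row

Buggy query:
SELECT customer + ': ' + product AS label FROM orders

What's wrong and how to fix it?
Bug: SQLite uses || for string concatenation; + coerces text to numbers (yielding 0)

Fix: Replace + with || to concatenate text

Corrected query:
SELECT customer || ': ' || product AS label FROM orders

Result:
label          
---------------
Alice: Mouse   
Grace: Keyboard
Frank: Charger 
Hank: Charger  
Frank: Cable   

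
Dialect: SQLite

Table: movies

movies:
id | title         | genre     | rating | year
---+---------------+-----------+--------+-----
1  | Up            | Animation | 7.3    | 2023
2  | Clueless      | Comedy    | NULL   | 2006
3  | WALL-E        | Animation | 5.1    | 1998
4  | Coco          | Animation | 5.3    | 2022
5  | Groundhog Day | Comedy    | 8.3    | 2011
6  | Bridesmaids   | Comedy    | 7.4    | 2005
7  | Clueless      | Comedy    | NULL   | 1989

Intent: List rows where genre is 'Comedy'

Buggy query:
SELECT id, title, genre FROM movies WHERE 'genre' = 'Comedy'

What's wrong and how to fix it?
Bug: Single quotes denote string literals in SQL; the column name is being compared as a constant string

Fix: Reference the column as genre without single quotes

Corrected query:
SELECT id, title, genre FROM movies WHERE genre = 'Comedy'

Result:
id | title         | genre 
---+---------------+-------
2  | Clueless      | Comedy
5  | Groundhog Day | Comedy
6  | Bridesmaids   | Comedy
7  | Clueless      | Comedy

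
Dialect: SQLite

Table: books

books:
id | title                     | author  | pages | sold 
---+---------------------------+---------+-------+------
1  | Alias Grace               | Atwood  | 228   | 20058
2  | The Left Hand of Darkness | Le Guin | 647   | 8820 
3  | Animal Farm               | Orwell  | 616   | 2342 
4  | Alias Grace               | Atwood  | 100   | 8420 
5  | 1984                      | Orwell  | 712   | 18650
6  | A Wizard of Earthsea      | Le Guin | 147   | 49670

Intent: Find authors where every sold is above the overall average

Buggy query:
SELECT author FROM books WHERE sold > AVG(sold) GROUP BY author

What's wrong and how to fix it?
Bug: AVG() is an aggregate; it can't sit directly in WHERE

Fix: Compute the overall average in a scalar subquery and compare each group's MIN against it in HAVING

Corrected query:
SELECT author FROM books GROUP BY author HAVING MIN(sold) > (SELECT AVG(sold) FROM books)

Result:
(no rows)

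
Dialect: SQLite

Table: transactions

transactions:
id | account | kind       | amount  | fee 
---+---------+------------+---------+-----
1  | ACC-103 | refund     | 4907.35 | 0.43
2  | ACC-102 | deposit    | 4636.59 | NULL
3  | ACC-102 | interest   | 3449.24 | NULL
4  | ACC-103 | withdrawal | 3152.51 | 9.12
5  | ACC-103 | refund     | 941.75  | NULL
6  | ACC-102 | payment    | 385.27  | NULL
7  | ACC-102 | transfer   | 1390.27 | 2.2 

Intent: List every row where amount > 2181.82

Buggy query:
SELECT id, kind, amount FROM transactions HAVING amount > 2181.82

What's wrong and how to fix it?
Bug: This is a non-aggregate query (no GROUP BY, no aggregates), so in SQLite the HAVING clause is invalid here; a row-level condition belongs in WHERE

Fix: Use WHERE for row-level filtering

Corrected query:
SELECT id, kind, amount FROM transactions WHERE amount > 2181.82

Result:
id | kind       | amount 
---+------------+--------
1  | refund     | 4907.35
2  | deposit    | 4636.59
3  | interest   | 3449.24
4  | withdrawal | 3152.51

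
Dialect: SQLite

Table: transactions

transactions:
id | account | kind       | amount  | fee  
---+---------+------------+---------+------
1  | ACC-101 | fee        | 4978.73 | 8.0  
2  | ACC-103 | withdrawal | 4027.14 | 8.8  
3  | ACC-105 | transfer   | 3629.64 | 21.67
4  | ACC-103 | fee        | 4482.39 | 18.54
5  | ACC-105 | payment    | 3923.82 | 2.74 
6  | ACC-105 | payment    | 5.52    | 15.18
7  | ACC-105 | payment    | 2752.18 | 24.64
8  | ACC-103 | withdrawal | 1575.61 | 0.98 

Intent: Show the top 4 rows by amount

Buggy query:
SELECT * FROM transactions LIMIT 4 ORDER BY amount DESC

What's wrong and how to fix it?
Bug: LIMIT must come after ORDER BY

Fix: Sort with ORDER BY, then apply LIMIT

Corrected query:
SELECT * FROM transactions ORDER BY amount DESC LIMIT 4

Result:
id | account | kind       | amount  | fee  
---+---------+------------+---------+------
1  | ACC-101 | fee        | 4978.73 | 8    
4  | ACC-103 | fee        | 4482.39 | 18.54
2  | ACC-103 | withdrawal | 4027.14 | 8.8  
5  | ACC-105 | payment    | 3923.82 | 2.74 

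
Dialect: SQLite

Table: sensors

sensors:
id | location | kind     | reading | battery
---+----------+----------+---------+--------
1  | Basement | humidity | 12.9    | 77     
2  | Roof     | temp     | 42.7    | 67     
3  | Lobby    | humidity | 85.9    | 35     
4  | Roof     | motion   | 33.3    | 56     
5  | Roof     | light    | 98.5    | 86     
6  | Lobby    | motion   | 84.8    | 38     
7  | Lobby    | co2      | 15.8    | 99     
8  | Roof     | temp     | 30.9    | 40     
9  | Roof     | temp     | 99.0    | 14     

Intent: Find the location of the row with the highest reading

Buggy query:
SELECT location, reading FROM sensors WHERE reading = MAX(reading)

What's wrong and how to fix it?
Bug: WHERE is evaluated per row; an aggregate over the whole table isn't defined there

Fix: Use a subquery: WHERE reading = (SELECT MAX(reading) FROM sensors)

Corrected query:
SELECT location, reading FROM sensors WHERE reading = (SELECT MAX(reading) FROM sensors)

Result:
location | reading
---------+--------
Roof     | 99     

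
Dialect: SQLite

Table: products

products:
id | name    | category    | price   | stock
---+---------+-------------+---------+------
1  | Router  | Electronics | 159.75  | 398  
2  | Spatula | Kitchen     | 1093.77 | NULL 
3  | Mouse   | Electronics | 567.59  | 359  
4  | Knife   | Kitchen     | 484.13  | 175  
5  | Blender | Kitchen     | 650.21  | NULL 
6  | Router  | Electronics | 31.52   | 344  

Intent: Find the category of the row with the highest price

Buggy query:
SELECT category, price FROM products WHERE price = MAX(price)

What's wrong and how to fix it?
Bug: MAX(price) is an aggregate and cannot be used directly in WHERE

Fix: Wrap MAX in a scalar subquery so WHERE compares against a single value

Corrected query:
SELECT category, price FROM products WHERE price = (SELECT MAX(price) FROM products)

Result:
category | price  
---------+--------
Kitchen  | 1093.77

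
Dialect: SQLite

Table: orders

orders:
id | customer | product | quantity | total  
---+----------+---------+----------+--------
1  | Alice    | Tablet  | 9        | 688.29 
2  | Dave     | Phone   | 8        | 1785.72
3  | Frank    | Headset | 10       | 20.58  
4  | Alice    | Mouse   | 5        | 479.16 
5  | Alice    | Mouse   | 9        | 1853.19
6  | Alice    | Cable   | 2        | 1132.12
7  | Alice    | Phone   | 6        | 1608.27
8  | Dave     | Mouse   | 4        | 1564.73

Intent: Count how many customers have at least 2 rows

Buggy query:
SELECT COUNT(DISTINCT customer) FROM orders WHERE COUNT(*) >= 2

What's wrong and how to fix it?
Bug: WHERE filters individual rows, not groups, so a group-level COUNT is invalid there

Fix: Group first with HAVING COUNT(*) >= 2, then COUNT the resulting groups

Corrected query:
SELECT COUNT(*) FROM (SELECT customer FROM orders GROUP BY customer HAVING COUNT(*) >= 2)

Result:
COUNT(*)
--------
2       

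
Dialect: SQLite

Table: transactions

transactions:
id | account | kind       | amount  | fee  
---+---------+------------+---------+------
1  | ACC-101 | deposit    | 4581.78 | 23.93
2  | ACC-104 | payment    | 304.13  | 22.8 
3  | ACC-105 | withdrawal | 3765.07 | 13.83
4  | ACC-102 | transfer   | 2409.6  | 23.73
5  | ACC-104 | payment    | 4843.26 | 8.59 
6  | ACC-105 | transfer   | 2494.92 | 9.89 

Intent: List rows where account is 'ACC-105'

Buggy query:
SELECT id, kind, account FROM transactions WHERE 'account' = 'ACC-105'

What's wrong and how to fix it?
Bug: Single quotes denote string literals in SQL; the column name is being compared as a constant string

Fix: Remove the quotes around the column name (or use double quotes for an identifier)

Corrected query:
SELECT id, kind, account FROM transactions WHERE account = 'ACC-105'

Result:
id | kind       | account
---+------------+--------
3  | withdrawal | ACC-105
6  | transfer   | ACC-105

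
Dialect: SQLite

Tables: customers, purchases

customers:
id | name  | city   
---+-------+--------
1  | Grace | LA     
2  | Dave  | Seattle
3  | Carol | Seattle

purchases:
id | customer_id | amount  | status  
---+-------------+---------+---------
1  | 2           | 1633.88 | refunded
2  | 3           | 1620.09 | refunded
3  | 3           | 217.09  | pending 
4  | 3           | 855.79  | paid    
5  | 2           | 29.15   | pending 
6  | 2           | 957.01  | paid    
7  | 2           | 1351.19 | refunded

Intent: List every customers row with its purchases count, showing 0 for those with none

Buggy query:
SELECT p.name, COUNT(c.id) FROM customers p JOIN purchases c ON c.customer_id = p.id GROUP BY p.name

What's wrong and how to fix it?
Bug: An inner join excludes parents with zero children

Fix: Use LEFT JOIN so parents without children still appear (COUNT(c.id) gives 0)

Corrected query:
SELECT p.name, COUNT(c.id) FROM customers p LEFT JOIN purchases c ON c.customer_id = p.id GROUP BY p.name

Result:
name  | COUNT(c.id)
------+------------
Carol | 3          
Dave  | 4          
Grace | 0          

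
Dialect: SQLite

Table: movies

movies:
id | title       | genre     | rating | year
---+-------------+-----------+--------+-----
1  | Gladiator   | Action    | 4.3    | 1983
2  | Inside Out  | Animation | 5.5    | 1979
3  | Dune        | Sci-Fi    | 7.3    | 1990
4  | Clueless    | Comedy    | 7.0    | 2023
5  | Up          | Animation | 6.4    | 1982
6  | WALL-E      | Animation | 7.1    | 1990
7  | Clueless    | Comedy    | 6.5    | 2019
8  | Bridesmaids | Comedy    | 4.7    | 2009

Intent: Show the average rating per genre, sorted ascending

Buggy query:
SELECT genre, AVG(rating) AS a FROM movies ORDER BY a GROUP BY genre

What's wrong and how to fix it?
Bug: ORDER BY appears before GROUP BY; SQL clause order requires GROUP BY first

Fix: Reorder: SELECT … FROM … GROUP BY … ORDER BY …

Corrected query:
SELECT genre, AVG(rating) AS a FROM movies GROUP BY genre ORDER BY a

Result:
genre     | a       
----------+---------
Action    | 4.3     
Comedy    | 6.066667
Animation | 6.333333
Sci-Fi    | 7.3     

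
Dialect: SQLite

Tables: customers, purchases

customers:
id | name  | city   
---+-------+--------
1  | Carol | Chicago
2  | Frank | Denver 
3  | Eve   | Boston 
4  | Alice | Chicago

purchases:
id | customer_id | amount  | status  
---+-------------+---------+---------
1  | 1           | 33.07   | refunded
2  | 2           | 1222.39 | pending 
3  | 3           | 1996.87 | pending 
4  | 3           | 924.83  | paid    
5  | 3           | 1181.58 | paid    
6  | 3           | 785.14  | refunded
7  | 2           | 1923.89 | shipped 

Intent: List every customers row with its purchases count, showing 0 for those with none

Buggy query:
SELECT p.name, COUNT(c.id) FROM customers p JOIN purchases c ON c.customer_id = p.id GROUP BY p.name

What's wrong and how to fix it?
Bug: INNER JOIN drops customers rows that have no matching purchases rows

Fix: Use LEFT JOIN so parents without children still appear (COUNT(c.id) gives 0)

Corrected query:
SELECT p.name, COUNT(c.id) FROM customers p LEFT JOIN purchases c ON c.customer_id = p.id GROUP BY p.name

Result:
name  | COUNT(c.id)
------+------------
Alice | 0          
Carol | 1          
Eve   | 4          
Frank | 2          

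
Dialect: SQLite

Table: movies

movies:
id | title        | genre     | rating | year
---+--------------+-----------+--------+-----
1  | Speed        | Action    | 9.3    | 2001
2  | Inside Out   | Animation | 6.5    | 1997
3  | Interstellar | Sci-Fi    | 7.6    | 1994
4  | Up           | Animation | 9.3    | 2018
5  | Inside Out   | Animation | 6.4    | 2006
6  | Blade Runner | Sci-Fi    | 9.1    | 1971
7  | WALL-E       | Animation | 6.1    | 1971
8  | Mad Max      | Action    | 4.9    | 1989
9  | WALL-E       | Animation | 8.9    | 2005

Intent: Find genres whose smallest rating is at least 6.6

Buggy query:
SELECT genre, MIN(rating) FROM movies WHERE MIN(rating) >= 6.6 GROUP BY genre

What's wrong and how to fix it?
Bug: MIN() in WHERE is a misuse of aggregate

Fix: Replace WHERE with HAVING after the GROUP BY

Corrected query:
SELECT genre, MIN(rating) FROM movies GROUP BY genre HAVING MIN(rating) >= 6.6

Result:
genre  | MIN(rating)
-------+------------
Sci-Fi | 7.6        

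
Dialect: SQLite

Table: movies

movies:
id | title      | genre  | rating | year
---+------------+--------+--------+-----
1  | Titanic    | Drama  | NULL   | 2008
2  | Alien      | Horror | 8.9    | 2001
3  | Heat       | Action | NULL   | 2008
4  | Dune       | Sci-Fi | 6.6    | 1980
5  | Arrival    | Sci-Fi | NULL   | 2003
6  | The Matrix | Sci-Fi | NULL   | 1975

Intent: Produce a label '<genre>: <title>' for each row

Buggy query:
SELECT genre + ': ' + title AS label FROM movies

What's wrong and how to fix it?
Bug: '+' is numeric addition; on text columns SQLite converts them to 0 instead of concatenating

Fix: Replace + with || to concatenate text

Corrected query:
SELECT genre || ': ' || title AS label FROM movies

Result:
label             
------------------
Drama: Titanic    
Horror: Alien     
Action: Heat      
Sci-Fi: Dune      
Sci-Fi: Arrival   
Sci-Fi: The Matrix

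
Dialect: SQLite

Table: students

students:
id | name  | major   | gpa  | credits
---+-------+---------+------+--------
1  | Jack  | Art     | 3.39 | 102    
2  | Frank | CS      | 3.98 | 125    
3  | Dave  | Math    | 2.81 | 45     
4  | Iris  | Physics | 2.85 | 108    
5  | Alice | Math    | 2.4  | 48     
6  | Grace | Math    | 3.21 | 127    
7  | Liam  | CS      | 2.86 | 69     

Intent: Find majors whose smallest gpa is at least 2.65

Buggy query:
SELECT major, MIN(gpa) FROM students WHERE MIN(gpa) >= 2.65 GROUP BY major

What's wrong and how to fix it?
Bug: Aggregates like MIN are computed per group after WHERE runs

Fix: Replace WHERE with HAVING after the GROUP BY

Corrected query:
SELECT major, MIN(gpa) FROM students GROUP BY major HAVING MIN(gpa) >= 2.65

Result:
major   | MIN(gpa)
--------+---------
Art     | 3.39    
CS      | 2.86    
Physics | 2.85    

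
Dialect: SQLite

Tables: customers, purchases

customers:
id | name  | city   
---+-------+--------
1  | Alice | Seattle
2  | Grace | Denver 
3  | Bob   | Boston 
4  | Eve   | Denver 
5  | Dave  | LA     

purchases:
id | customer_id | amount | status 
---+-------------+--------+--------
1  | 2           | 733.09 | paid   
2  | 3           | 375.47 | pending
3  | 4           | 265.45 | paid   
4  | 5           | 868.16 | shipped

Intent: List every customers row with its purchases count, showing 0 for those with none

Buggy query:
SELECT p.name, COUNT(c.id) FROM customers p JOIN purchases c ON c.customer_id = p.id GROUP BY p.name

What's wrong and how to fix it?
Bug: An inner join excludes parents with zero children

Fix: Use LEFT JOIN so parents without children still appear (COUNT(c.id) gives 0)

Corrected query:
SELECT p.name, COUNT(c.id) FROM customers p LEFT JOIN purchases c ON c.customer_id = p.id GROUP BY p.name

Result:
name  | COUNT(c.id)
------+------------
Alice | 0          
Bob   | 1          
Dave  | 1          
Eve   | 1          
Grace | 1          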